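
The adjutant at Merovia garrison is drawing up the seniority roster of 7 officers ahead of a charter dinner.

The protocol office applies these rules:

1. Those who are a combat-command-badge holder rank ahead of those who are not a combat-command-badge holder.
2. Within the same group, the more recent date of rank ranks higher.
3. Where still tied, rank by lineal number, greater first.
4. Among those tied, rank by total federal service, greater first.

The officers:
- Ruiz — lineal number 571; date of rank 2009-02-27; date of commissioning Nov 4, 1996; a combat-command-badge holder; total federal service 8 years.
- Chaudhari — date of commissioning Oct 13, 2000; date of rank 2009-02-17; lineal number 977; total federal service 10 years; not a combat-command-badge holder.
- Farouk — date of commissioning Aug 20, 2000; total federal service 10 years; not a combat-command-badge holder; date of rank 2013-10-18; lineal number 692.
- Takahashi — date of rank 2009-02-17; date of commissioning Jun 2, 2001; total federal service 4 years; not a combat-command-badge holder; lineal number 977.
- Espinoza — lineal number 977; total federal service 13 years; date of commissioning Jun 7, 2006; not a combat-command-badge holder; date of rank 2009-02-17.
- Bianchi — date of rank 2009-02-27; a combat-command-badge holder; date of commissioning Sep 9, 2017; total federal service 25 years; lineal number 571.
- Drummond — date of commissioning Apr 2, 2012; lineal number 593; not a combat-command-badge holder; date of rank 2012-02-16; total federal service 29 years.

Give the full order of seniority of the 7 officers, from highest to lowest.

Bianchi, Ruiz, Farouk, Drummond, Espinoza, Chaudhari, Takahashi

By the first rule: Bianchi and Ruiz (both a combat-command-badge holder); then Farouk, Drummond, Espinoza, Chaudhari and Takahashi (each not a combat-command-badge holder).
Bianchi and Ruiz both have date of rank 2009-02-27, so the next rule applies.
Bianchi and Ruiz both have lineal number 571, so the next rule applies.
Among Bianchi and Ruiz, by total federal service (higher first): Bianchi (25 years) before Ruiz (8 years).
Among Farouk, Drummond, Espinoza, Chaudhari and Takahashi, by date of rank (later first): Farouk (2013-10-18) before Drummond (2012-02-16) before Espinoza, Chaudhari and Takahashi (2009-02-17).
Espinoza, Chaudhari and Takahashi all have lineal number 977, so the next rule applies.
Among Espinoza, Chaudhari and Takahashi, by total federal service (higher first): Espinoza (13 years) before Chaudhari (10 years) before Takahashi (4 years).
Full order: Bianchi, Ruiz, Farouk, Drummond, Espinoza, Chaudhari, Takahashi.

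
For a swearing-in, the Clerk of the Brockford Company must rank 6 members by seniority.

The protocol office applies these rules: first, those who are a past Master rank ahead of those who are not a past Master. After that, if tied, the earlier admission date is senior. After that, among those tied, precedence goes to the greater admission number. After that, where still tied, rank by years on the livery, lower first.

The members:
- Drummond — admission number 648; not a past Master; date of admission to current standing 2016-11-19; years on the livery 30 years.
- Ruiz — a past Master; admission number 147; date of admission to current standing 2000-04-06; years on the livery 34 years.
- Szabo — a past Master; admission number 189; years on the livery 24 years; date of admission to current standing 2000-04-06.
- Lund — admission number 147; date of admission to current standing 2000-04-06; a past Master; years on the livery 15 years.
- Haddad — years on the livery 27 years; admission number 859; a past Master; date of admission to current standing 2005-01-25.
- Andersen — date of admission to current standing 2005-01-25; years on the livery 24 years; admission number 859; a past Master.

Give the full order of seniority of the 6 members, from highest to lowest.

Szabo, Lund, Ruiz, Andersen, Haddad, Drummond

By the first rule: Szabo, Lund, Ruiz, Andersen and Haddad (each a past Master); then Drummond (not a past Master).
Among Szabo, Lund, Ruiz, Andersen and Haddad, by date of admission to current standing (earlier first): Szabo, Lund and Ruiz (2000-04-06) before Andersen and Haddad (2005-01-25).
Among Szabo, Lund and Ruiz, by admission number (higher first): Szabo (189) before Lund and Ruiz (147).
Among Lund and Ruiz, by years on the livery (lower first): Lund (15 years) before Ruiz (34 years).
Andersen and Haddad both have admission number 859, so the next rule applies.
Among Andersen and Haddad, by years on the livery (lower first): Andersen (24 years) before Haddad (27 years).
Full order: Szabo, Lund, Ruiz, Andersen, Haddad, Drummond.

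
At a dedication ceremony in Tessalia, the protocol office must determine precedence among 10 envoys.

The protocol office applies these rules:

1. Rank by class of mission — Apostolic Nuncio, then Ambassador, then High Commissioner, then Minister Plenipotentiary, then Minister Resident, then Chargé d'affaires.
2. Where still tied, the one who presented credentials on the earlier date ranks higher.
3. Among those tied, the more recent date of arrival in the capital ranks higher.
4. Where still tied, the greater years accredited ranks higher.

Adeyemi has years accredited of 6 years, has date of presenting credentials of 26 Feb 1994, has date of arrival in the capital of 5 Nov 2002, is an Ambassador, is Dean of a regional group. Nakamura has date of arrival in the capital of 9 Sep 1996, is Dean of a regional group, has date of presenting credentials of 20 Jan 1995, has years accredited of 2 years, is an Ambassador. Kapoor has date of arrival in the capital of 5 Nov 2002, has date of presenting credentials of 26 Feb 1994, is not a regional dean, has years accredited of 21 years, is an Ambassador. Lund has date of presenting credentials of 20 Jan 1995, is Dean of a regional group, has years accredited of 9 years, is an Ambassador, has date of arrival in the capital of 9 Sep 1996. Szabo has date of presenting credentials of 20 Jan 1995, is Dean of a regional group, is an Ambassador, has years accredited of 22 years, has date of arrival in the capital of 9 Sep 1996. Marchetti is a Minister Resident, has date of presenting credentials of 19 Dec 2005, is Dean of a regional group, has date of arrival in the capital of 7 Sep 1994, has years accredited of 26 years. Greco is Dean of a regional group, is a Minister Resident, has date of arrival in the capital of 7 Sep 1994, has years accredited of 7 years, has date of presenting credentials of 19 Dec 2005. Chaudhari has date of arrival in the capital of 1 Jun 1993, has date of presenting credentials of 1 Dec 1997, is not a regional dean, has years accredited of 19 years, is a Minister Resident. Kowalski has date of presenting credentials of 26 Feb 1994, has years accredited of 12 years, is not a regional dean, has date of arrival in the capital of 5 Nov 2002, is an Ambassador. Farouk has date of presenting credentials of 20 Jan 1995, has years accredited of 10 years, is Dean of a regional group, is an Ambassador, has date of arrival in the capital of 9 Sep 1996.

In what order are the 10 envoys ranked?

By class of mission: Kapoor, Kowalski, Adeyemi, Szabo, Farouk, Lund and Nakamura (Ambassador); then Chaudhari, Marchetti and Greco (Minister Resident).
Among Kapoor, Kowalski, Adeyemi, Szabo, Farouk, Lund and Nakamura, by date of presenting credentials (earlier first): Kapoor, Kowalski and Adeyemi (26 Feb 1994) before Szabo, Farouk, Lund and Nakamura (20 Jan 1995).
Kapoor, Kowalski and Adeyemi all have date of arrival in the capital 5 Nov 2002, so the next rule applies.
Among Kapoor, Kowalski and Adeyemi, by years accredited (higher first): Kapoor (21 years) before Kowalski (12 years) before Adeyemi (6 years).
Szabo, Farouk, Lund and Nakamura all have date of arrival in the capital 9 Sep 1996, so the next rule applies.
Among Szabo, Farouk, Lund and Nakamura, by years accredited (higher first): Szabo (22 years) before Farouk (10 years) before Lund (9 years) before Nakamura (2 years).
Among Chaudhari, Marchetti and Greco, by date of presenting credentials (earlier first): Chaudhari (1 Dec 1997) before Marchetti and Greco (19 Dec 2005).
Marchetti and Greco both have date of arrival in the capital 7 Sep 1994, so the next rule applies.
Among Marchetti and Greco, by years accredited (higher first): Marchetti (26 years) before Greco (7 years).
Full order: Kapoor, Kowalski, Adeyemi, Szabo, Farouk, Lund, Nakamura, Chaudhari, Marchetti, Greco.

Kapoor, Kowalski, Adeyemi, Szabo, Farouk, Lund, Nakamura, Chaudhari, Marchetti, Greco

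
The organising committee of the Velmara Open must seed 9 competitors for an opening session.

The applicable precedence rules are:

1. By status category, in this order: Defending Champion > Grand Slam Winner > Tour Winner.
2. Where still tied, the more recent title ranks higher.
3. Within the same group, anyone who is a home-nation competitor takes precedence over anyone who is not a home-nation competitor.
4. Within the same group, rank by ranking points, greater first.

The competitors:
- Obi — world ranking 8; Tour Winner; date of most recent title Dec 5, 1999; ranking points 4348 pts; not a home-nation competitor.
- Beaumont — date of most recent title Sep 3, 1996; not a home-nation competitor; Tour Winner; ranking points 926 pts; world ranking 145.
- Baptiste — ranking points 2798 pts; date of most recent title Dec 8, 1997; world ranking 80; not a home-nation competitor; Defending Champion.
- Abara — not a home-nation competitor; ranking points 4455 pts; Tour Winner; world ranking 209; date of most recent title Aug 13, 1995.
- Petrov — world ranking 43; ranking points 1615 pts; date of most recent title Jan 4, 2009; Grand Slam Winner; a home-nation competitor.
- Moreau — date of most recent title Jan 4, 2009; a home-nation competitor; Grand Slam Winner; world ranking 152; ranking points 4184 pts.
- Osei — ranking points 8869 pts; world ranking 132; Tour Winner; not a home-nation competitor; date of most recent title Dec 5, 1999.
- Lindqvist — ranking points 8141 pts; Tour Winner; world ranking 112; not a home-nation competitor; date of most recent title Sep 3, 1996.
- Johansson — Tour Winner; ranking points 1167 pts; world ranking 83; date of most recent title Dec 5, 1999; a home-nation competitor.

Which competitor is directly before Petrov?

Moreau

By status category: Baptiste (Defending Champion); then Moreau and Petrov (Grand Slam Winner); then Johansson, Osei, Obi, Lindqvist, Beaumont and Abara (Tour Winner).
Moreau and Petrov both have date of most recent title Jan 4, 2009, so the next rule applies.
Moreau and Petrov are each a home-nation competitor, so the next rule applies.
Among Moreau and Petrov, by ranking points (higher first): Moreau (4184 pts) before Petrov (1615 pts).
Among Johansson, Osei, Obi, Lindqvist, Beaumont and Abara, by date of most recent title (later first): Johansson, Osei and Obi (Dec 5, 1999) before Lindqvist and Beaumont (Sep 3, 1996) before Abara (Aug 13, 1995).
Among Johansson, Osei and Obi, a home-nation competitor before not a home-nation competitor: Johansson (a home-nation competitor) before Osei and Obi (not a home-nation competitor).
Among Osei and Obi, by ranking points (higher first): Osei (8869 pts) before Obi (4348 pts).
Lindqvist and Beaumont are each not a home-nation competitor, so the next rule applies.
Among Lindqvist and Beaumont, by ranking points (higher first): Lindqvist (8141 pts) before Beaumont (926 pts).
Order: Baptiste, Moreau, Petrov, Johansson, Osei, Obi, Lindqvist, Beaumont, Abara.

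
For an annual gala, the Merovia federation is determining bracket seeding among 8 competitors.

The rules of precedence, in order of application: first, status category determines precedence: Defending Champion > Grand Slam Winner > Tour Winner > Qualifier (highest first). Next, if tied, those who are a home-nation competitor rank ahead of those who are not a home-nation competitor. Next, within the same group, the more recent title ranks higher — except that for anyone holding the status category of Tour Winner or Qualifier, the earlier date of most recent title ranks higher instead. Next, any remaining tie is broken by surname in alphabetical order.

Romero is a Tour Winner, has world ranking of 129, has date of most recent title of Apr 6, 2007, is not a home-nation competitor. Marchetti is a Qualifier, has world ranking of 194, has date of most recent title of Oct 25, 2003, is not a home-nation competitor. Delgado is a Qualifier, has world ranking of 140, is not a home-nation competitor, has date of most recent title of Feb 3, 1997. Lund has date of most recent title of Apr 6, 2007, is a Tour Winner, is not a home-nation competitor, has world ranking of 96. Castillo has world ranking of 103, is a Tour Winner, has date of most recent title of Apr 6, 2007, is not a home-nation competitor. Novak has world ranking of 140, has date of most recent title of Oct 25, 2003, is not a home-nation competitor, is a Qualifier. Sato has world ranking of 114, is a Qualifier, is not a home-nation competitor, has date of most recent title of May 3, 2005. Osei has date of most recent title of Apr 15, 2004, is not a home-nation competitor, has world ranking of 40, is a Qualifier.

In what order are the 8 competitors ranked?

Castillo, Lund, Romero, Delgado, Marchetti, Novak, Osei, Sato

By status category: Castillo, Lund and Romero (Tour Winner); then Delgado, Marchetti, Novak, Osei and Sato (Qualifier).
Castillo, Lund and Romero are each not a home-nation competitor, so the next rule applies.
Castillo, Lund and Romero all have date of most recent title Apr 6, 2007, so the next rule applies.
Among Castillo, Lund and Romero, alphabetically by surname: Castillo before Lund before Romero.
Delgado, Marchetti, Novak, Osei and Sato are each not a home-nation competitor, so the next rule applies.
Among Delgado, Marchetti, Novak, Osei and Sato, by date of most recent title (earlier first) (reversed rule for this group): Delgado (Feb 3, 1997) before Marchetti and Novak (Oct 25, 2003) before Osei (Apr 15, 2004) before Sato (May 3, 2005).
Among Marchetti and Novak, alphabetically by surname: Marchetti before Novak.
Full order: Castillo, Lund, Romero, Delgado, Marchetti, Novak, Osei, Sato.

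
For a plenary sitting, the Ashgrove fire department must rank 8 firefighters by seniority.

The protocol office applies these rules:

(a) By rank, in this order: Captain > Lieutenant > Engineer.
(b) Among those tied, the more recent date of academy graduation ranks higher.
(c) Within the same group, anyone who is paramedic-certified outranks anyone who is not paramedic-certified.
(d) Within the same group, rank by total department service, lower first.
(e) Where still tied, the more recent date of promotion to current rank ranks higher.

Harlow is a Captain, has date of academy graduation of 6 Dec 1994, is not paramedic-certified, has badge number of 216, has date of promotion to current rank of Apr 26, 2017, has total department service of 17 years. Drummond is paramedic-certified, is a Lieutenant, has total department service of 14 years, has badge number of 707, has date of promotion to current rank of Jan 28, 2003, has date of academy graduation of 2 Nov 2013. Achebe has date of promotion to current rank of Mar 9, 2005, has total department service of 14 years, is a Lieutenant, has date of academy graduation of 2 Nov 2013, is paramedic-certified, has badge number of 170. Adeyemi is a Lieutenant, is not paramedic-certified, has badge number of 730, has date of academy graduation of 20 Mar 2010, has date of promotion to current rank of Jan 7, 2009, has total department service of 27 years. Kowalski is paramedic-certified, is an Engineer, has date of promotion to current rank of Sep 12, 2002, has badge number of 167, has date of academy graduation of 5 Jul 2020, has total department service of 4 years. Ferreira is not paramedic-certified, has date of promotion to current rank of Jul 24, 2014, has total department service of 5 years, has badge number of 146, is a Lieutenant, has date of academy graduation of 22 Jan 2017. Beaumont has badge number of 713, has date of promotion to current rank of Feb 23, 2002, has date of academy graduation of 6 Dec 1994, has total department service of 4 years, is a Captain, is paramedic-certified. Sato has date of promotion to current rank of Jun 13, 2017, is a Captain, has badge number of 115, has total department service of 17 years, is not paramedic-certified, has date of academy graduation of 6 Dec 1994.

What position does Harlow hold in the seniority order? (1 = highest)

3

By rank: Beaumont, Sato and Harlow (Captain); then Ferreira, Achebe, Drummond and Adeyemi (Lieutenant); then Kowalski (Engineer).
Beaumont, Sato and Harlow all have date of academy graduation 6 Dec 1994, so the next rule applies.
Among Beaumont, Sato and Harlow, paramedic-certified before not paramedic-certified: Beaumont (paramedic-certified) before Sato and Harlow (not paramedic-certified).
Sato and Harlow both have total department service 17 years, so the next rule applies.
Among Sato and Harlow, by date of promotion to current rank (later first): Sato (Jun 13, 2017) before Harlow (Apr 26, 2017).
Among Ferreira, Achebe, Drummond and Adeyemi, by date of academy graduation (later first): Ferreira (22 Jan 2017) before Achebe and Drummond (2 Nov 2013) before Adeyemi (20 Mar 2010).
Achebe and Drummond are each paramedic-certified, so the next rule applies.
Achebe and Drummond both have total department service 14 years, so the next rule applies.
Among Achebe and Drummond, by date of promotion to current rank (later first): Achebe (Mar 9, 2005) before Drummond (Jan 28, 2003).
Order: Beaumont, Sato, Harlow, Ferreira, Achebe, Drummond, Adeyemi, Kowalski. So position 3.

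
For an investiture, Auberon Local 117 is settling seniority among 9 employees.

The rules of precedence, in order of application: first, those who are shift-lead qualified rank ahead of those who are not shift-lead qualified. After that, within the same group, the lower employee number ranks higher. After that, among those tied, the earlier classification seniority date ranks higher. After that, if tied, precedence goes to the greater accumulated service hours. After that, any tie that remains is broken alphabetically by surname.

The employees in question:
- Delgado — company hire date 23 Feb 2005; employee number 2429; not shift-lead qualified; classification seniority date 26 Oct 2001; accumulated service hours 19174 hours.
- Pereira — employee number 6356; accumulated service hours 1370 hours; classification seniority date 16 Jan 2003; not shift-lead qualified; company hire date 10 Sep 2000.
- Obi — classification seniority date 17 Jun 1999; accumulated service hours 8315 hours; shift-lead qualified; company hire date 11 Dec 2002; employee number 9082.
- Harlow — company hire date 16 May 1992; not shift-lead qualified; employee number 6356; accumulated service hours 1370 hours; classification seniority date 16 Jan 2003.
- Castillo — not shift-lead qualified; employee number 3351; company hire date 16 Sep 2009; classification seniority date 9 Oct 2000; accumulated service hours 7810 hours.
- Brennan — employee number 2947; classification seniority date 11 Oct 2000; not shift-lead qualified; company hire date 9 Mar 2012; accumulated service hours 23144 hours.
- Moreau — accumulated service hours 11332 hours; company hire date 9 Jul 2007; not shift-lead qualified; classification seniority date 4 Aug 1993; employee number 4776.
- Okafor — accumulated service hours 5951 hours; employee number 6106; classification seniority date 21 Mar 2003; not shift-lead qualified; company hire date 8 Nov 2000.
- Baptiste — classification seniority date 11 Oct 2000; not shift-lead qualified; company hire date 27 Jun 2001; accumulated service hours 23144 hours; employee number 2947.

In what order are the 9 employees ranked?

Obi, Delgado, Baptiste, Brennan, Castillo, Moreau, Okafor, Harlow, Pereira

By the first rule: Obi (shift-lead qualified); then Delgado, Baptiste, Brennan, Castillo, Moreau, Okafor, Harlow and Pereira (each not shift-lead qualified).
Among Delgado, Baptiste, Brennan, Castillo, Moreau, Okafor, Harlow and Pereira, by employee number (lower first): Delgado (2429) before Baptiste and Brennan (2947) before Castillo (3351) before Moreau (4776) before Okafor (6106) before Harlow and Pereira (6356).
Baptiste and Brennan both have classification seniority date 11 Oct 2000, so the next rule applies.
Baptiste and Brennan both have accumulated service hours 23144 hours, so the next rule applies.
Among Baptiste and Brennan, alphabetically by surname: Baptiste before Brennan.
Harlow and Pereira both have classification seniority date 16 Jan 2003, so the next rule applies.
Harlow and Pereira both have accumulated service hours 1370 hours, so the next rule applies.
Among Harlow and Pereira, alphabetically by surname: Harlow before Pereira.
Full order: Obi, Delgado, Baptiste, Brennan, Castillo, Moreau, Okafor, Harlow, Pereira.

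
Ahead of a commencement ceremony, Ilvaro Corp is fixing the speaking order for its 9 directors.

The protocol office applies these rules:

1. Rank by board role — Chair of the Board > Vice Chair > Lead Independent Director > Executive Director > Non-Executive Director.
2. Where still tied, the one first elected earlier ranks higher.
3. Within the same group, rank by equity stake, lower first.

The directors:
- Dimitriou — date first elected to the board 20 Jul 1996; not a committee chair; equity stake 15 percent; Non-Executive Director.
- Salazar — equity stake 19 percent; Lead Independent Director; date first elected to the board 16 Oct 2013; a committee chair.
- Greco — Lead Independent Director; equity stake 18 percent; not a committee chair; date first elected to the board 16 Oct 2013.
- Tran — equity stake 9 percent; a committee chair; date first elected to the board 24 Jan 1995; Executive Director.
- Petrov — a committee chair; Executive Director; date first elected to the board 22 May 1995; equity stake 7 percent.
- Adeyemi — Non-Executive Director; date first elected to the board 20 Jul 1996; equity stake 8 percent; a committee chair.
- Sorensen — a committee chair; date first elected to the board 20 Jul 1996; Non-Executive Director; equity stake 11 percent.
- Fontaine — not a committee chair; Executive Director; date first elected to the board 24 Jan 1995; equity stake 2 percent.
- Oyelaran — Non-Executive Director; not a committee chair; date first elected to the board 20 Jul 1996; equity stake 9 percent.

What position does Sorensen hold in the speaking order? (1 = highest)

By board role: Greco and Salazar (Lead Independent Director); then Fontaine, Tran and Petrov (Executive Director); then Adeyemi, Oyelaran, Sorensen and Dimitriou (Non-Executive Director).
Greco and Salazar both have date first elected to the board 16 Oct 2013, so the next rule applies.
Among Greco and Salazar, by equity stake (lower first): Greco (18 percent) before Salazar (19 percent).
Among Fontaine, Tran and Petrov, by date first elected to the board (earlier first): Fontaine and Tran (24 Jan 1995) before Petrov (22 May 1995).
Among Fontaine and Tran, by equity stake (lower first): Fontaine (2 percent) before Tran (9 percent).
Adeyemi, Oyelaran, Sorensen and Dimitriou all have date first elected to the board 20 Jul 1996, so the next rule applies.
Among Adeyemi, Oyelaran, Sorensen and Dimitriou, by equity stake (lower first): Adeyemi (8 percent) before Oyelaran (9 percent) before Sorensen (11 percent) before Dimitriou (15 percent).
Order: Greco, Salazar, Fontaine, Tran, Petrov, Adeyemi, Oyelaran, Sorensen, Dimitriou. So position 8.

8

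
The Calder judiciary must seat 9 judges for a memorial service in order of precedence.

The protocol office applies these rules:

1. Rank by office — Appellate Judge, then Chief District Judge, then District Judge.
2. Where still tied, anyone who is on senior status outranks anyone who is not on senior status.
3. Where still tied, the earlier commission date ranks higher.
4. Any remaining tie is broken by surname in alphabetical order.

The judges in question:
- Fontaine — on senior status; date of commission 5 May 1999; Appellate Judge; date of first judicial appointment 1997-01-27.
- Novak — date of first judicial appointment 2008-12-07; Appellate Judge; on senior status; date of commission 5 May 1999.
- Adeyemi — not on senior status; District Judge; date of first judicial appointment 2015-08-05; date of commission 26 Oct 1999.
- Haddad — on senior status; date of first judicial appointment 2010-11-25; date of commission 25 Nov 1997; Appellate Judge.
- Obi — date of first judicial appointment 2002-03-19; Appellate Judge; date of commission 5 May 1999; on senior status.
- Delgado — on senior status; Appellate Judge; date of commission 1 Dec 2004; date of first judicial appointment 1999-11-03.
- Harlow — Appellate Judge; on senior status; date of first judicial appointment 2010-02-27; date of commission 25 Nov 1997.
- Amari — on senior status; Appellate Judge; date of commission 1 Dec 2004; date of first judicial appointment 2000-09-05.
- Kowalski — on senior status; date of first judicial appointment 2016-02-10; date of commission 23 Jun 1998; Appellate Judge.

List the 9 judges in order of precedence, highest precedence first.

By office: Haddad, Harlow, Kowalski, Fontaine, Novak, Obi, Amari and Delgado (Appellate Judge); then Adeyemi (District Judge).
Haddad, Harlow, Kowalski, Fontaine, Novak, Obi, Amari and Delgado are each on senior status, so the next rule applies.
Among Haddad, Harlow, Kowalski, Fontaine, Novak, Obi, Amari and Delgado, by date of commission (earlier first): Haddad and Harlow (25 Nov 1997) before Kowalski (23 Jun 1998) before Fontaine, Novak and Obi (5 May 1999) before Amari and Delgado (1 Dec 2004).
Among Haddad and Harlow, alphabetically by surname: Haddad before Harlow.
Among Fontaine, Novak and Obi, alphabetically by surname: Fontaine before Novak before Obi.
Among Amari and Delgado, alphabetically by surname: Amari before Delgado.
Full order: Haddad, Harlow, Kowalski, Fontaine, Novak, Obi, Amari, Delgado, Adeyemi.

Haddad, Harlow, Kowalski, Fontaine, Novak, Obi, Amari, Delgado, Adeyemi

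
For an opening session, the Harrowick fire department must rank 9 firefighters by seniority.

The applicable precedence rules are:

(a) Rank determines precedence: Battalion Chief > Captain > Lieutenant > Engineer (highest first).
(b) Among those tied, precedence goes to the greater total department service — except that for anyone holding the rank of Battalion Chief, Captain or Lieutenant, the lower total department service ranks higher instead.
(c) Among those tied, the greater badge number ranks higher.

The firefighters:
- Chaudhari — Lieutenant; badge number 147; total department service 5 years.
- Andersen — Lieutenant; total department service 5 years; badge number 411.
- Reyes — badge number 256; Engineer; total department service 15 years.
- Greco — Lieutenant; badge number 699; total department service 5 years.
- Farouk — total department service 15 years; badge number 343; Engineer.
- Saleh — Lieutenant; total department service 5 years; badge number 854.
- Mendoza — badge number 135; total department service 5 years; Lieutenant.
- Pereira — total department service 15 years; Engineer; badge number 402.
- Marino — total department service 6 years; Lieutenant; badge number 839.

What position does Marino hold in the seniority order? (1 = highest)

6

By rank: Saleh, Greco, Andersen, Chaudhari, Mendoza and Marino (Lieutenant); then Pereira, Farouk and Reyes (Engineer).
Among Saleh, Greco, Andersen, Chaudhari, Mendoza and Marino, by total department service (lower first) (reversed rule for this group): Saleh, Greco, Andersen, Chaudhari and Mendoza (5 years) before Marino (6 years).
Among Saleh, Greco, Andersen, Chaudhari and Mendoza, by badge number (higher first): Saleh (854) before Greco (699) before Andersen (411) before Chaudhari (147) before Mendoza (135).
Pereira, Farouk and Reyes all have total department service 15 years, so the next rule applies.
Among Pereira, Farouk and Reyes, by badge number (higher first): Pereira (402) before Farouk (343) before Reyes (256).
Order: Saleh, Greco, Andersen, Chaudhari, Mendoza, Marino, Pereira, Farouk, Reyes. So position 6.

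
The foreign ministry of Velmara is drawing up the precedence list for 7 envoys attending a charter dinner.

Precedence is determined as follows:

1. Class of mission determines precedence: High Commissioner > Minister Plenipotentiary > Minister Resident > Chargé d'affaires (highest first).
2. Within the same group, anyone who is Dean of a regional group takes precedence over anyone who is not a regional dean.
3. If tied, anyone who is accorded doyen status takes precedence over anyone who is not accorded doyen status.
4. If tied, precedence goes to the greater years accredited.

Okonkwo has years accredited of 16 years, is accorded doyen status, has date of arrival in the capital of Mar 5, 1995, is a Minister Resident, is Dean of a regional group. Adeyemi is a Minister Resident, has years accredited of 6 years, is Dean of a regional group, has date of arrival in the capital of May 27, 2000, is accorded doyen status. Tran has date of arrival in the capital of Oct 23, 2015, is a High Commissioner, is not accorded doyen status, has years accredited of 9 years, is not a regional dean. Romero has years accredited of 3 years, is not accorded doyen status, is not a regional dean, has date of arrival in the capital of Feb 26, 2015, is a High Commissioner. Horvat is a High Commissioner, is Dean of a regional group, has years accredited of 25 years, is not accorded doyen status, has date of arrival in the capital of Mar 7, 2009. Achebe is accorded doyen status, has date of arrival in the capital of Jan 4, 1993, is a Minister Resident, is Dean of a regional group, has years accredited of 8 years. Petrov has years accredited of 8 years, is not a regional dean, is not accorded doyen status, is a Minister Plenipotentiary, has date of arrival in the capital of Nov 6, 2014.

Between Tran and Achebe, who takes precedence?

Tran

By class of mission: Horvat, Tran and Romero (High Commissioner); then Petrov (Minister Plenipotentiary); then Okonkwo, Achebe and Adeyemi (Minister Resident).
Among Horvat, Tran and Romero, Dean of a regional group before not a regional dean: Horvat (Dean of a regional group) before Tran and Romero (not a regional dean).
Tran and Romero are each not accorded doyen status, so the next rule applies.
Among Tran and Romero, by years accredited (higher first): Tran (9 years) before Romero (3 years).
Okonkwo, Achebe and Adeyemi are each Dean of a regional group, so the next rule applies.
Okonkwo, Achebe and Adeyemi are each accorded doyen status, so the next rule applies.
Among Okonkwo, Achebe and Adeyemi, by years accredited (higher first): Okonkwo (16 years) before Achebe (8 years) before Adeyemi (6 years).
So Tran takes precedence.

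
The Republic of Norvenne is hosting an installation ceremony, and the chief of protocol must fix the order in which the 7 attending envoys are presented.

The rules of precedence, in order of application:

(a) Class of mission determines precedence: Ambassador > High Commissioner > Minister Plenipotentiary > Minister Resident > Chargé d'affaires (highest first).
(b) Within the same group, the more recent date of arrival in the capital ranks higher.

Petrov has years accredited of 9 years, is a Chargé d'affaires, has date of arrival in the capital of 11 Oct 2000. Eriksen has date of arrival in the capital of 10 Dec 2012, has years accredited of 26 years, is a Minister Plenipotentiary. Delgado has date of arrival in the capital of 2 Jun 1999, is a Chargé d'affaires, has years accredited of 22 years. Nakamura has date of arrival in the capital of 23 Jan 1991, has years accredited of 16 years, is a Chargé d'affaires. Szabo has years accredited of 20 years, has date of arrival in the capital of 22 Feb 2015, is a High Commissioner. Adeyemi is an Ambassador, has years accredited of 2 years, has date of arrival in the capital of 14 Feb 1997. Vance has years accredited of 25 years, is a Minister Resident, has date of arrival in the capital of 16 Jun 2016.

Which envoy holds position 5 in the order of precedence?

By class of mission: Adeyemi (Ambassador); then Szabo (High Commissioner); then Eriksen (Minister Plenipotentiary); then Vance (Minister Resident); then Petrov, Delgado and Nakamura (Chargé d'affaires).
Among Petrov, Delgado and Nakamura, by date of arrival in the capital (later first): Petrov (11 Oct 2000) before Delgado (2 Jun 1999) before Nakamura (23 Jan 1991).
Order: Adeyemi, Szabo, Eriksen, Vance, Petrov, Delgado, Nakamura.

Petrov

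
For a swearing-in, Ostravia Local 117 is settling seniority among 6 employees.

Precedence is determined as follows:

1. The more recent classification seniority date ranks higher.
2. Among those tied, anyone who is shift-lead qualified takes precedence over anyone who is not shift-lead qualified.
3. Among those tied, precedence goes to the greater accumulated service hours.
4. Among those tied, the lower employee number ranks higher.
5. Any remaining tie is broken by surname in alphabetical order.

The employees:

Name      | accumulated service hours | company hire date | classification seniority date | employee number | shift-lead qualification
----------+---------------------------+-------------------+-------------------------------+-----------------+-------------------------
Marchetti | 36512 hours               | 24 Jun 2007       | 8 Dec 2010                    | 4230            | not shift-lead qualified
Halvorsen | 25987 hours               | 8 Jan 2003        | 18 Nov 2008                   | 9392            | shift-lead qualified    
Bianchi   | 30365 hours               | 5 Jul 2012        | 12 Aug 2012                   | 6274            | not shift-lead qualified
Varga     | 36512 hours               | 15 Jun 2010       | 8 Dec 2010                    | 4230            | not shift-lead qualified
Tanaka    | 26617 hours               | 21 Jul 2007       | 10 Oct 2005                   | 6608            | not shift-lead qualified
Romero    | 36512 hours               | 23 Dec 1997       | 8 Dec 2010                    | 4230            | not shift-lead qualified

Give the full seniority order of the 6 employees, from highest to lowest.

Bianchi, Marchetti, Romero, Varga, Halvorsen, Tanaka

By classification seniority date (later first): Bianchi (12 Aug 2012); then Marchetti, Romero and Varga (each 8 Dec 2010); then Halvorsen (18 Nov 2008); then Tanaka (10 Oct 2005).
Marchetti, Romero and Varga are each not shift-lead qualified, so the next rule applies.
Marchetti, Romero and Varga all have accumulated service hours 36512 hours, so the next rule applies.
Marchetti, Romero and Varga all have employee number 4230, so the next rule applies.
Among Marchetti, Romero and Varga, alphabetically by surname: Marchetti before Romero before Varga.
Full order: Bianchi, Marchetti, Romero, Varga, Halvorsen, Tanaka.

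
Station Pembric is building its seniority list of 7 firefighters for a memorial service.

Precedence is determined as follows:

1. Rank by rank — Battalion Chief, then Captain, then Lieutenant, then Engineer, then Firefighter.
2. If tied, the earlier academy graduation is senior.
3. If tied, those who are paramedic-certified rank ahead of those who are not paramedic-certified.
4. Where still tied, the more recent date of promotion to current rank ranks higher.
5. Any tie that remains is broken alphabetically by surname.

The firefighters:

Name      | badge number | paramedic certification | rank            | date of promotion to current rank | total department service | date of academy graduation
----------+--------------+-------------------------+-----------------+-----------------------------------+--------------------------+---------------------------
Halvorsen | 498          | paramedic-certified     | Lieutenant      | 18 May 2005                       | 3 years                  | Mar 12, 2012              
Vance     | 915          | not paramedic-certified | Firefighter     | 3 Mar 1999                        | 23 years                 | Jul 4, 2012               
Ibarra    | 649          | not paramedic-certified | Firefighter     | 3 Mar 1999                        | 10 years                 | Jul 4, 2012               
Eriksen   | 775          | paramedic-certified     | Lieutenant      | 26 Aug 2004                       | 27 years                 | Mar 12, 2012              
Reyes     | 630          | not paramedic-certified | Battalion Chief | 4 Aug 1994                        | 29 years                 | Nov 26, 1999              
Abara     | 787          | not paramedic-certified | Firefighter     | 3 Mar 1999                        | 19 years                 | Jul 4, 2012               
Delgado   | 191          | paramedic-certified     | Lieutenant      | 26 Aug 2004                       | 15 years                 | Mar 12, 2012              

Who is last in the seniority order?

Vance

By rank: Reyes (Battalion Chief); then Halvorsen, Delgado and Eriksen (Lieutenant); then Abara, Ibarra and Vance (Firefighter).
Halvorsen, Delgado and Eriksen all have date of academy graduation Mar 12, 2012, so the next rule applies.
Halvorsen, Delgado and Eriksen are each paramedic-certified, so the next rule applies.
Among Halvorsen, Delgado and Eriksen, by date of promotion to current rank (later first): Halvorsen (18 May 2005) before Delgado and Eriksen (26 Aug 2004).
Among Delgado and Eriksen, alphabetically by surname: Delgado before Eriksen.
Abara, Ibarra and Vance all have date of academy graduation Jul 4, 2012, so the next rule applies.
Abara, Ibarra and Vance are each not paramedic-certified, so the next rule applies.
Abara, Ibarra and Vance all have date of promotion to current rank 3 Mar 1999, so the next rule applies.
Among Abara, Ibarra and Vance, alphabetically by surname: Abara before Ibarra before Vance.
Order: Reyes, Halvorsen, Delgado, Eriksen, Abara, Ibarra, Vance.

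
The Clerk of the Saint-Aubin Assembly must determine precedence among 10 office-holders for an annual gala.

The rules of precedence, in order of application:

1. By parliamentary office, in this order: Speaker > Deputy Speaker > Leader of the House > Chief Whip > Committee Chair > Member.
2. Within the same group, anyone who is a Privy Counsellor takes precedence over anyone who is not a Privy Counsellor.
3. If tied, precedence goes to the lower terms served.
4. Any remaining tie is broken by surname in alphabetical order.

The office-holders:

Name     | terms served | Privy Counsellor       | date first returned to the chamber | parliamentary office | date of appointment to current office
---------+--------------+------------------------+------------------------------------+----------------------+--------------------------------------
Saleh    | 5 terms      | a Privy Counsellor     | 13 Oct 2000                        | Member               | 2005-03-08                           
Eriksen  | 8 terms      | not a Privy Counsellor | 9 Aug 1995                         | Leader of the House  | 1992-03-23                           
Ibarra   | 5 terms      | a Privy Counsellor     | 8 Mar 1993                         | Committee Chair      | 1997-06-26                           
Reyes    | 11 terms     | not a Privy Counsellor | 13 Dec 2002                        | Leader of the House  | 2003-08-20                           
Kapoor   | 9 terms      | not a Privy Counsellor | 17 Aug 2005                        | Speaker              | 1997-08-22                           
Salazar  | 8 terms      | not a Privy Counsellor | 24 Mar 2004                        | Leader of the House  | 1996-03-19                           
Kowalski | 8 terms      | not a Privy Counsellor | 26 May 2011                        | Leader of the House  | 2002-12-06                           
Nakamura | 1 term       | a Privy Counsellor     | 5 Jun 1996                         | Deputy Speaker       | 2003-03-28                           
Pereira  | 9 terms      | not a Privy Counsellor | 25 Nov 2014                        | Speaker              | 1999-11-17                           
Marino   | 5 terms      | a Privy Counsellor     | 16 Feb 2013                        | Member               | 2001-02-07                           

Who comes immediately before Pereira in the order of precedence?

By parliamentary office: Kapoor and Pereira (Speaker); then Nakamura (Deputy Speaker); then Eriksen, Kowalski, Salazar and Reyes (Leader of the House); then Ibarra (Committee Chair); then Marino and Saleh (Member).
Kapoor and Pereira are each not a Privy Counsellor, so the next rule applies.
Kapoor and Pereira both have terms served 9 terms, so the next rule applies.
Among Kapoor and Pereira, alphabetically by surname: Kapoor before Pereira.
Eriksen, Kowalski, Salazar and Reyes are each not a Privy Counsellor, so the next rule applies.
Among Eriksen, Kowalski, Salazar and Reyes, by terms served (lower first): Eriksen, Kowalski and Salazar (8 terms) before Reyes (11 terms).
Among Eriksen, Kowalski and Salazar, alphabetically by surname: Eriksen before Kowalski before Salazar.
Marino and Saleh are each a Privy Counsellor, so the next rule applies.
Marino and Saleh both have terms served 5 terms, so the next rule applies.
Among Marino and Saleh, alphabetically by surname: Marino before Saleh.
Order: Kapoor, Pereira, Nakamura, Eriksen, Kowalski, Salazar, Reyes, Ibarra, Marino, Saleh.

Kapoor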